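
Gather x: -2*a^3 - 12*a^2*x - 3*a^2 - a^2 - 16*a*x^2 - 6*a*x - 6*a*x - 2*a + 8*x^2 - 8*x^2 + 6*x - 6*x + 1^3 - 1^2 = -2*a^3 - 4*a^2 - 16*a*x^2 - 2*a + x*(-12*a^2 - 12*a)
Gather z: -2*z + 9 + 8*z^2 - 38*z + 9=8*z^2 - 40*z + 18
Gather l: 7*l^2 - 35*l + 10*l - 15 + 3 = 7*l^2 - 25*l - 12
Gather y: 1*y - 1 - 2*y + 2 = 1 - y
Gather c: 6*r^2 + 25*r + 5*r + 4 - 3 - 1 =6*r^2 + 30*r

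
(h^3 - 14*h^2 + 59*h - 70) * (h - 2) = h^4 - 16*h^3 + 87*h^2 - 188*h + 140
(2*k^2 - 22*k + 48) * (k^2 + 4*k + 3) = 2*k^4 - 14*k^3 - 34*k^2 + 126*k + 144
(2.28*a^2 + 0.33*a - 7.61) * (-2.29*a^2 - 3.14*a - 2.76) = -5.2212*a^4 - 7.9149*a^3 + 10.0979*a^2 + 22.9846*a + 21.0036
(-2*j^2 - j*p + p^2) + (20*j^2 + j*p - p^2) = 18*j^2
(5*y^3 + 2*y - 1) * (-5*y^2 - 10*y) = -25*y^5 - 50*y^4 - 10*y^3 - 15*y^2 + 10*y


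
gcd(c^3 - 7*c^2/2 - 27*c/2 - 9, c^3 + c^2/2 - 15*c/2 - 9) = c + 3/2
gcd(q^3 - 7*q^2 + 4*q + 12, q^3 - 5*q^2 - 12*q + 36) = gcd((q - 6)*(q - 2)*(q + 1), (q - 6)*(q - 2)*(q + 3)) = q^2 - 8*q + 12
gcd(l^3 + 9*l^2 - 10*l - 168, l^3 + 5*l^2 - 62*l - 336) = l^2 + 13*l + 42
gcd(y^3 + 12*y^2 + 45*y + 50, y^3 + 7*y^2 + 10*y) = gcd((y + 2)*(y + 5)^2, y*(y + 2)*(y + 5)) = y^2 + 7*y + 10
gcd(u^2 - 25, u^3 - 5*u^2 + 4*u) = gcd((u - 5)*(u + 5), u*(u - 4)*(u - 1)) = 1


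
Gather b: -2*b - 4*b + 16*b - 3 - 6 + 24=10*b + 15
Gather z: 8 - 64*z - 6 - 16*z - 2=-80*z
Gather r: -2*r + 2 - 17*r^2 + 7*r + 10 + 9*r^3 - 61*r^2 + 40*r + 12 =9*r^3 - 78*r^2 + 45*r + 24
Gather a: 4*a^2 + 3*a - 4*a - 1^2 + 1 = 4*a^2 - a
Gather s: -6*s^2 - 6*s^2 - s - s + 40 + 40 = -12*s^2 - 2*s + 80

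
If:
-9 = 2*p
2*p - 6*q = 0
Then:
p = -9/2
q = -3/2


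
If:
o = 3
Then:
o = 3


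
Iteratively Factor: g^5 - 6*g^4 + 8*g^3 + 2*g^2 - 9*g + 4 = (g - 1)*(g^4 - 5*g^3 + 3*g^2 + 5*g - 4) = (g - 1)*(g + 1)*(g^3 - 6*g^2 + 9*g - 4) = (g - 1)^2*(g + 1)*(g^2 - 5*g + 4) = (g - 4)*(g - 1)^2*(g + 1)*(g - 1)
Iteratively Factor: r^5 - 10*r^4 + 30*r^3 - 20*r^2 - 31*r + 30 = (r + 1)*(r^4 - 11*r^3 + 41*r^2 - 61*r + 30) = (r - 2)*(r + 1)*(r^3 - 9*r^2 + 23*r - 15) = (r - 3)*(r - 2)*(r + 1)*(r^2 - 6*r + 5) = (r - 3)*(r - 2)*(r - 1)*(r + 1)*(r - 5)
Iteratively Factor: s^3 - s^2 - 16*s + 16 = (s + 4)*(s^2 - 5*s + 4) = (s - 4)*(s + 4)*(s - 1)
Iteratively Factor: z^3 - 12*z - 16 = (z - 4)*(z^2 + 4*z + 4) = (z - 4)*(z + 2)*(z + 2)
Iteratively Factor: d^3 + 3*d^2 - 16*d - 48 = (d - 4)*(d^2 + 7*d + 12) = (d - 4)*(d + 3)*(d + 4)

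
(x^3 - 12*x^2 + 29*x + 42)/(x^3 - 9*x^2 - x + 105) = (x^2 - 5*x - 6)/(x^2 - 2*x - 15)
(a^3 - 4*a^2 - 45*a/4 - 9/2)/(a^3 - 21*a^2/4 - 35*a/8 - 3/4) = 2*(2*a + 3)/(4*a + 1)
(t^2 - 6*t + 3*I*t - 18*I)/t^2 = (t^2 + 3*t*(-2 + I) - 18*I)/t^2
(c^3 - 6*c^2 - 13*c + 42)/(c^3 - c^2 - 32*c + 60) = (c^2 - 4*c - 21)/(c^2 + c - 30)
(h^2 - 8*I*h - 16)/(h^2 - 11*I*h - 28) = (h - 4*I)/(h - 7*I)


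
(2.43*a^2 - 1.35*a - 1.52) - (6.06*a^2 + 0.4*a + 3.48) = -3.63*a^2 - 1.75*a - 5.0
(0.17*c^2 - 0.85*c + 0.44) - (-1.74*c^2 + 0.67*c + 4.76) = 1.91*c^2 - 1.52*c - 4.32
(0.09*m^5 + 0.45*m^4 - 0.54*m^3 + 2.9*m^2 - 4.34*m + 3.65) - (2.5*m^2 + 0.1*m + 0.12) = 0.09*m^5 + 0.45*m^4 - 0.54*m^3 + 0.4*m^2 - 4.44*m + 3.53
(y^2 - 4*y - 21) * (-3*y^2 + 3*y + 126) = -3*y^4 + 15*y^3 + 177*y^2 - 567*y - 2646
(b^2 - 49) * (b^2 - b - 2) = b^4 - b^3 - 51*b^2 + 49*b + 98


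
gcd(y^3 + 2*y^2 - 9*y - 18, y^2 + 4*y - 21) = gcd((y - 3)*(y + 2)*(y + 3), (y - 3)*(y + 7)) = y - 3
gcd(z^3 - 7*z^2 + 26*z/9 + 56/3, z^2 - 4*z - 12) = z - 6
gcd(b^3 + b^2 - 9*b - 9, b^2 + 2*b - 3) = b + 3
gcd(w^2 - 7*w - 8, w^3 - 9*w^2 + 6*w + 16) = w^2 - 7*w - 8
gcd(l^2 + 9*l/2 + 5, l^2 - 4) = l + 2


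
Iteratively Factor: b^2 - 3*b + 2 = (b - 2)*(b - 1)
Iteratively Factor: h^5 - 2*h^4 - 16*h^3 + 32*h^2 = (h - 2)*(h^4 - 16*h^2) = h*(h - 2)*(h^3 - 16*h) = h*(h - 2)*(h + 4)*(h^2 - 4*h) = h^2*(h - 2)*(h + 4)*(h - 4)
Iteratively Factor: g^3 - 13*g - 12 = (g + 1)*(g^2 - g - 12) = (g + 1)*(g + 3)*(g - 4)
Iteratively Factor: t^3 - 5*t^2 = (t - 5)*(t^2) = t*(t - 5)*(t)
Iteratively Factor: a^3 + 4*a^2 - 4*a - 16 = (a - 2)*(a^2 + 6*a + 8) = (a - 2)*(a + 2)*(a + 4)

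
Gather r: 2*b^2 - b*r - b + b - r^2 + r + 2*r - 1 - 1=2*b^2 - r^2 + r*(3 - b) - 2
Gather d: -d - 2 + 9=7 - d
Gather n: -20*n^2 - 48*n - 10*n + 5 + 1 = -20*n^2 - 58*n + 6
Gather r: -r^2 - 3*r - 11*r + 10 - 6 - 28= -r^2 - 14*r - 24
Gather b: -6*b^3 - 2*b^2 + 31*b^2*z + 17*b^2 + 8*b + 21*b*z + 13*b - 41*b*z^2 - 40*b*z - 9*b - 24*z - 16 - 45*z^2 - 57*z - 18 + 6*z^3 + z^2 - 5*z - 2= -6*b^3 + b^2*(31*z + 15) + b*(-41*z^2 - 19*z + 12) + 6*z^3 - 44*z^2 - 86*z - 36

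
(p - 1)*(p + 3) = p^2 + 2*p - 3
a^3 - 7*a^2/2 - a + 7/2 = (a - 7/2)*(a - 1)*(a + 1)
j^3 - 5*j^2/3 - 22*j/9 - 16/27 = (j - 8/3)*(j + 1/3)*(j + 2/3)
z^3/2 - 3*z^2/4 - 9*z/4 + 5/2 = (z/2 + 1)*(z - 5/2)*(z - 1)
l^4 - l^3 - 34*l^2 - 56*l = l*(l - 7)*(l + 2)*(l + 4)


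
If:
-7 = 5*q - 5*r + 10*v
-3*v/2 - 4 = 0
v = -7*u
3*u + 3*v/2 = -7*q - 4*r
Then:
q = 1952/1155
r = -2591/1155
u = 8/21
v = -8/3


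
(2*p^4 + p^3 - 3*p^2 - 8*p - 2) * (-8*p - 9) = -16*p^5 - 26*p^4 + 15*p^3 + 91*p^2 + 88*p + 18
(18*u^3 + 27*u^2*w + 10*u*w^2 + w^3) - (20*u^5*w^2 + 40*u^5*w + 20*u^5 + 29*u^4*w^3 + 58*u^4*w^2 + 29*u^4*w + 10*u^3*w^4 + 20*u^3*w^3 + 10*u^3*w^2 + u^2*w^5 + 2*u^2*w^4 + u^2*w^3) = -20*u^5*w^2 - 40*u^5*w - 20*u^5 - 29*u^4*w^3 - 58*u^4*w^2 - 29*u^4*w - 10*u^3*w^4 - 20*u^3*w^3 - 10*u^3*w^2 + 18*u^3 - u^2*w^5 - 2*u^2*w^4 - u^2*w^3 + 27*u^2*w + 10*u*w^2 + w^3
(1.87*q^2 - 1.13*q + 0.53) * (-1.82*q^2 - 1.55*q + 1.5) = -3.4034*q^4 - 0.8419*q^3 + 3.5919*q^2 - 2.5165*q + 0.795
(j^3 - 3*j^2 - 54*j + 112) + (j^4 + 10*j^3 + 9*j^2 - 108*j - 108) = j^4 + 11*j^3 + 6*j^2 - 162*j + 4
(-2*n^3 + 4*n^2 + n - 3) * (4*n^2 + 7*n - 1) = -8*n^5 + 2*n^4 + 34*n^3 - 9*n^2 - 22*n + 3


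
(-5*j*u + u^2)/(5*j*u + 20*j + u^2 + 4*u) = u*(-5*j + u)/(5*j*u + 20*j + u^2 + 4*u)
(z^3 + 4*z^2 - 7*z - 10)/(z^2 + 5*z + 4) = (z^2 + 3*z - 10)/(z + 4)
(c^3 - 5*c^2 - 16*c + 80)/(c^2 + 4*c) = c - 9 + 20/c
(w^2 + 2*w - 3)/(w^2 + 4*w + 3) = (w - 1)/(w + 1)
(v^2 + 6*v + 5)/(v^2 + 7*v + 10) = (v + 1)/(v + 2)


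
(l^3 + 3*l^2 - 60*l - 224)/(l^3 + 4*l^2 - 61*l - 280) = (l + 4)/(l + 5)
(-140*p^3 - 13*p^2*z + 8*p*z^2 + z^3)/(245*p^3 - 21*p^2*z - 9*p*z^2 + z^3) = (-28*p^2 + 3*p*z + z^2)/(49*p^2 - 14*p*z + z^2)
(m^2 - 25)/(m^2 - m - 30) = (m - 5)/(m - 6)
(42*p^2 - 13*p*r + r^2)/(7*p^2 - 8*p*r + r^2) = (6*p - r)/(p - r)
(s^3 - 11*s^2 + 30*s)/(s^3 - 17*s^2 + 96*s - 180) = s/(s - 6)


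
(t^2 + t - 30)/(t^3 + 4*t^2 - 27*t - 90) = 1/(t + 3)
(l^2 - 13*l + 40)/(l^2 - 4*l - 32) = (l - 5)/(l + 4)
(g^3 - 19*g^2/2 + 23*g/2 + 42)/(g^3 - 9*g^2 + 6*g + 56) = (g + 3/2)/(g + 2)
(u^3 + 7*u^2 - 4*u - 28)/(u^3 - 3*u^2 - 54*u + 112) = (u + 2)/(u - 8)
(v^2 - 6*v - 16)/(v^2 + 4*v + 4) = (v - 8)/(v + 2)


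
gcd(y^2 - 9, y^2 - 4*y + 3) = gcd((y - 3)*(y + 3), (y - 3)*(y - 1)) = y - 3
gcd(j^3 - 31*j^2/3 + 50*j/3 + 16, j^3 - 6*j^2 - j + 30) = j - 3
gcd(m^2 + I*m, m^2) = m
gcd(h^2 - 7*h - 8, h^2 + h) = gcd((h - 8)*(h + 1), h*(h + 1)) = h + 1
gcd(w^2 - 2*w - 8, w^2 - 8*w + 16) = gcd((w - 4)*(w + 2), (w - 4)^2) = w - 4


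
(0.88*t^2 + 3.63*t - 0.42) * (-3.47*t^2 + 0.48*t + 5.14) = -3.0536*t^4 - 12.1737*t^3 + 7.723*t^2 + 18.4566*t - 2.1588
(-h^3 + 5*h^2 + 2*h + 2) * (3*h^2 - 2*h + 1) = -3*h^5 + 17*h^4 - 5*h^3 + 7*h^2 - 2*h + 2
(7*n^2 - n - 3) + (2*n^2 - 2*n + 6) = 9*n^2 - 3*n + 3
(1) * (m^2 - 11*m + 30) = m^2 - 11*m + 30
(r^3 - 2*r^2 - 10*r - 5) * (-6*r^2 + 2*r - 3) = -6*r^5 + 14*r^4 + 53*r^3 + 16*r^2 + 20*r + 15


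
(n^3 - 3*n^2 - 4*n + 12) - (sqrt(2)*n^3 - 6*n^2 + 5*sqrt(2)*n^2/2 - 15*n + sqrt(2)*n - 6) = -sqrt(2)*n^3 + n^3 - 5*sqrt(2)*n^2/2 + 3*n^2 - sqrt(2)*n + 11*n + 18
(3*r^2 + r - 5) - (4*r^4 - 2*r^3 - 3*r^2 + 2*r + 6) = -4*r^4 + 2*r^3 + 6*r^2 - r - 11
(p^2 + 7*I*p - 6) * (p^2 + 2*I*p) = p^4 + 9*I*p^3 - 20*p^2 - 12*I*p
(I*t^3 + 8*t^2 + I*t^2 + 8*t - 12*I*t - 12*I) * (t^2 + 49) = I*t^5 + 8*t^4 + I*t^4 + 8*t^3 + 37*I*t^3 + 392*t^2 + 37*I*t^2 + 392*t - 588*I*t - 588*I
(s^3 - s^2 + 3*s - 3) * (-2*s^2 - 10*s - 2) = -2*s^5 - 8*s^4 + 2*s^3 - 22*s^2 + 24*s + 6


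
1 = 1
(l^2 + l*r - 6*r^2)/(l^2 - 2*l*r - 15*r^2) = (-l + 2*r)/(-l + 5*r)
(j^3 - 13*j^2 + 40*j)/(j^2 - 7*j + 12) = j*(j^2 - 13*j + 40)/(j^2 - 7*j + 12)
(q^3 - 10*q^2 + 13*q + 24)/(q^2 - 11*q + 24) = q + 1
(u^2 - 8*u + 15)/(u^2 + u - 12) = (u - 5)/(u + 4)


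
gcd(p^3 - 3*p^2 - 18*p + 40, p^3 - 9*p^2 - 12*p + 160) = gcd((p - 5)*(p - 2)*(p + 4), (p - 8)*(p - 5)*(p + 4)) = p^2 - p - 20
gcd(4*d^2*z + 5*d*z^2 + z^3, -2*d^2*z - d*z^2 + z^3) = d*z + z^2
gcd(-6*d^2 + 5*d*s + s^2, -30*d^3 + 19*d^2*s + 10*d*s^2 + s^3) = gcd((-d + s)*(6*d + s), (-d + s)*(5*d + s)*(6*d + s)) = -6*d^2 + 5*d*s + s^2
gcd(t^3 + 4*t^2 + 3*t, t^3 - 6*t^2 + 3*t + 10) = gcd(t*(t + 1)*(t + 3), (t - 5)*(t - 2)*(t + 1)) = t + 1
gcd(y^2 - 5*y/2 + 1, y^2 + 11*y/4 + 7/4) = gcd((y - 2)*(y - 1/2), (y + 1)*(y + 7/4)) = 1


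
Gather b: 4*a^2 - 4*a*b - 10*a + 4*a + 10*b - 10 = 4*a^2 - 6*a + b*(10 - 4*a) - 10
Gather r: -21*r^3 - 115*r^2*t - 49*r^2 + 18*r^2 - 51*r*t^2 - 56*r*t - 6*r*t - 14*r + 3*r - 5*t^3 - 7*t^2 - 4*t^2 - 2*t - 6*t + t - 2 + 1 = -21*r^3 + r^2*(-115*t - 31) + r*(-51*t^2 - 62*t - 11) - 5*t^3 - 11*t^2 - 7*t - 1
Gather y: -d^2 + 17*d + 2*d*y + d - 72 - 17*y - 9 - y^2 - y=-d^2 + 18*d - y^2 + y*(2*d - 18) - 81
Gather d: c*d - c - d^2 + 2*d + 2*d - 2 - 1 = -c - d^2 + d*(c + 4) - 3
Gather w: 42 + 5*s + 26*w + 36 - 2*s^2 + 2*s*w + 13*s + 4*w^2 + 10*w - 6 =-2*s^2 + 18*s + 4*w^2 + w*(2*s + 36) + 72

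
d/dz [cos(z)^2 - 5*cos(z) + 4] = (5 - 2*cos(z))*sin(z)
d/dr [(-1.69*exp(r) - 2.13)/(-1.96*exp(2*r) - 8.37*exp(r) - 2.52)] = (-(1.69*exp(r) + 2.13)*(3.92*exp(r) + 8.37) + 3.3124*exp(2*r) + 14.1453*exp(r) + 4.2588)*exp(r)/(1.96*exp(2*r) + 8.37*exp(r) + 2.52)^2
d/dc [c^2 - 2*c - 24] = 2*c - 2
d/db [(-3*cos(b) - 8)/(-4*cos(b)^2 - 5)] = (12*cos(b)^2 + 64*cos(b) - 15)*sin(b)/(16*cos(b)^4 + 40*cos(b)^2 + 25)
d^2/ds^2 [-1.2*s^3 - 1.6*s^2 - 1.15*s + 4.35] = -7.2*s - 3.2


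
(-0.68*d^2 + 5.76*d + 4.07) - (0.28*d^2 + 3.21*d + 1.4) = -0.96*d^2 + 2.55*d + 2.67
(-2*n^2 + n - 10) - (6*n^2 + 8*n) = -8*n^2 - 7*n - 10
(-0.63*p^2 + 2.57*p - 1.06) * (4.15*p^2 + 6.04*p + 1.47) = -2.6145*p^4 + 6.8603*p^3 + 10.1977*p^2 - 2.6245*p - 1.5582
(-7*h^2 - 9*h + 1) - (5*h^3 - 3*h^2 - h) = -5*h^3 - 4*h^2 - 8*h + 1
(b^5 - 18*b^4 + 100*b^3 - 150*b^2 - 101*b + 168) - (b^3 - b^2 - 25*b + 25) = b^5 - 18*b^4 + 99*b^3 - 149*b^2 - 76*b + 143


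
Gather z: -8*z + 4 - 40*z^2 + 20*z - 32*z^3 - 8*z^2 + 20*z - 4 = -32*z^3 - 48*z^2 + 32*z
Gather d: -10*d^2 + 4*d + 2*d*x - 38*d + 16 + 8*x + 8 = -10*d^2 + d*(2*x - 34) + 8*x + 24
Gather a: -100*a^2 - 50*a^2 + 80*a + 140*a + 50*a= -150*a^2 + 270*a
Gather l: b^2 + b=b^2 + b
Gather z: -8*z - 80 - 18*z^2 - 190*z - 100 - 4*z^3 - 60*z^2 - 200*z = -4*z^3 - 78*z^2 - 398*z - 180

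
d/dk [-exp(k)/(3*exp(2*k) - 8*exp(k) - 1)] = (3*exp(3*k) + exp(k))/(9*exp(4*k) - 48*exp(3*k) + 58*exp(2*k) + 16*exp(k) + 1)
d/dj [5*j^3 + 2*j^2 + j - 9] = 15*j^2 + 4*j + 1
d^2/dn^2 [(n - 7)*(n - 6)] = 2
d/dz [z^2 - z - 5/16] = 2*z - 1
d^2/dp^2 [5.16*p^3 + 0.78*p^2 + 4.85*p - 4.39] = 30.96*p + 1.56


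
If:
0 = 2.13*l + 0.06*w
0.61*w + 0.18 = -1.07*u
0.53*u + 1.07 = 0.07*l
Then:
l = -0.09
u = -2.03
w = 3.27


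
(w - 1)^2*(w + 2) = w^3 - 3*w + 2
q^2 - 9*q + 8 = (q - 8)*(q - 1)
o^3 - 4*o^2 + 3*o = o*(o - 3)*(o - 1)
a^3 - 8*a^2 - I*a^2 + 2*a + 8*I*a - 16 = (a - 8)*(a - 2*I)*(a + I)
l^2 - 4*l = l*(l - 4)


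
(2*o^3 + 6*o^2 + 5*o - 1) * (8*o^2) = 16*o^5 + 48*o^4 + 40*o^3 - 8*o^2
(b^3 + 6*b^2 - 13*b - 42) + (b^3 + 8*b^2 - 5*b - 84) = 2*b^3 + 14*b^2 - 18*b - 126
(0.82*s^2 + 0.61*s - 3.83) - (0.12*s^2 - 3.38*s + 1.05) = 0.7*s^2 + 3.99*s - 4.88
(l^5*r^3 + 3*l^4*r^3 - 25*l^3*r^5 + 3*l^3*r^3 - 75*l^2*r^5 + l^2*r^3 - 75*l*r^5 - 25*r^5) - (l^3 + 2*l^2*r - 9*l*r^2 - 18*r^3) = l^5*r^3 + 3*l^4*r^3 - 25*l^3*r^5 + 3*l^3*r^3 - l^3 - 75*l^2*r^5 + l^2*r^3 - 2*l^2*r - 75*l*r^5 + 9*l*r^2 - 25*r^5 + 18*r^3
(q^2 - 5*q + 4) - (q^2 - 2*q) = 4 - 3*q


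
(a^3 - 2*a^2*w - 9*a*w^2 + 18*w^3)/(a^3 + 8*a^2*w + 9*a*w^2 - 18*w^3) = (-a^2 + 5*a*w - 6*w^2)/(-a^2 - 5*a*w + 6*w^2)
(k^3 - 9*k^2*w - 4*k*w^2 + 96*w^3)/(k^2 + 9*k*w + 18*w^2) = (k^2 - 12*k*w + 32*w^2)/(k + 6*w)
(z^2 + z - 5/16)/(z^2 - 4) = (z^2 + z - 5/16)/(z^2 - 4)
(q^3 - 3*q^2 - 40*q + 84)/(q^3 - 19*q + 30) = (q^2 - q - 42)/(q^2 + 2*q - 15)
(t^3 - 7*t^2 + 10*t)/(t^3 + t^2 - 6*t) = (t - 5)/(t + 3)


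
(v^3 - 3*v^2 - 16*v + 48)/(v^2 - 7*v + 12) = v + 4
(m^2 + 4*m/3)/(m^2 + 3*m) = (m + 4/3)/(m + 3)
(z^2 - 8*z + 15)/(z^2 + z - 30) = (z - 3)/(z + 6)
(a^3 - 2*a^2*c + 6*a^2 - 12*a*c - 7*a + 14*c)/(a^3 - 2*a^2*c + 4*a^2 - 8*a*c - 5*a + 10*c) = (a + 7)/(a + 5)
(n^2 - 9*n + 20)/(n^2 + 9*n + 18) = (n^2 - 9*n + 20)/(n^2 + 9*n + 18)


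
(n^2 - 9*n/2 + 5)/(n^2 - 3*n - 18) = (-n^2 + 9*n/2 - 5)/(-n^2 + 3*n + 18)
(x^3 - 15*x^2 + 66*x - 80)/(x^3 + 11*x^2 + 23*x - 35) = (x^3 - 15*x^2 + 66*x - 80)/(x^3 + 11*x^2 + 23*x - 35)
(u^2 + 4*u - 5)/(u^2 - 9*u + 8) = (u + 5)/(u - 8)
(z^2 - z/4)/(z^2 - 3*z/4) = (4*z - 1)/(4*z - 3)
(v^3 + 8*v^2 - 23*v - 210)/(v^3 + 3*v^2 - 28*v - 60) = (v + 7)/(v + 2)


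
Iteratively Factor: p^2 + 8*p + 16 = (p + 4)*(p + 4)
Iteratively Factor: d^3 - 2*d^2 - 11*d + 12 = (d + 3)*(d^2 - 5*d + 4) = (d - 4)*(d + 3)*(d - 1)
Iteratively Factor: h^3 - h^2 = (h - 1)*(h^2) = h*(h - 1)*(h)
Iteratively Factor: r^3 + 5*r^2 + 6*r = (r + 2)*(r^2 + 3*r) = r*(r + 2)*(r + 3)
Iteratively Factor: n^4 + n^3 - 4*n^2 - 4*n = (n + 1)*(n^3 - 4*n) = (n + 1)*(n + 2)*(n^2 - 2*n) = n*(n + 1)*(n + 2)*(n - 2)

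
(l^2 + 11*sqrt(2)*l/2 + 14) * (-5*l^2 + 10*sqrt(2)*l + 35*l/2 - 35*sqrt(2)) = -5*l^4 - 35*sqrt(2)*l^3/2 + 35*l^3/2 + 40*l^2 + 245*sqrt(2)*l^2/4 - 140*l + 140*sqrt(2)*l - 490*sqrt(2)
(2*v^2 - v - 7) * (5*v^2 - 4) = 10*v^4 - 5*v^3 - 43*v^2 + 4*v + 28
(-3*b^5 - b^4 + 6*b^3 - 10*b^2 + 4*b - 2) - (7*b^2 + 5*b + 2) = -3*b^5 - b^4 + 6*b^3 - 17*b^2 - b - 4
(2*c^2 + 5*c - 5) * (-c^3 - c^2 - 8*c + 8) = -2*c^5 - 7*c^4 - 16*c^3 - 19*c^2 + 80*c - 40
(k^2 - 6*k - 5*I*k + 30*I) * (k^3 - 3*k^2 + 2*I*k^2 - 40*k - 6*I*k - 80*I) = k^5 - 9*k^4 - 3*I*k^4 - 12*k^3 + 27*I*k^3 + 150*k^2 + 66*I*k^2 - 220*k - 720*I*k + 2400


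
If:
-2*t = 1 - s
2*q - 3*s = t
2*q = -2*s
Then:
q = -1/11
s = 1/11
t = -5/11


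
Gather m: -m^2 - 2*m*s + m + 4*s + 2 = -m^2 + m*(1 - 2*s) + 4*s + 2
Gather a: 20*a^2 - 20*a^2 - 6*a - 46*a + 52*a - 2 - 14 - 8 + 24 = 0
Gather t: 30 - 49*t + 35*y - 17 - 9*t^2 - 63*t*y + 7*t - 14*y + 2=-9*t^2 + t*(-63*y - 42) + 21*y + 15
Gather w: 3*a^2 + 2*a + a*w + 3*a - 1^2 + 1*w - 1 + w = 3*a^2 + 5*a + w*(a + 2) - 2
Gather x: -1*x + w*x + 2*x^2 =2*x^2 + x*(w - 1)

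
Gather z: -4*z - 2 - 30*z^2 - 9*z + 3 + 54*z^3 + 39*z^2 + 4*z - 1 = 54*z^3 + 9*z^2 - 9*z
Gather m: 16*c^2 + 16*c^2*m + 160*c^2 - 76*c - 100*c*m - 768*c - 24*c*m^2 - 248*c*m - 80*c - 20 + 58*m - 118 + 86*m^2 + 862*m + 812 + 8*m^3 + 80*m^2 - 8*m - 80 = 176*c^2 - 924*c + 8*m^3 + m^2*(166 - 24*c) + m*(16*c^2 - 348*c + 912) + 594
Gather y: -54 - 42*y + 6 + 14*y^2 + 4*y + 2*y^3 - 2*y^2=2*y^3 + 12*y^2 - 38*y - 48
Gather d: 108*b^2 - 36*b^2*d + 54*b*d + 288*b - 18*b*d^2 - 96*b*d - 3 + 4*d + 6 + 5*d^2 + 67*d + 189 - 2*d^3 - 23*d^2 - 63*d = 108*b^2 + 288*b - 2*d^3 + d^2*(-18*b - 18) + d*(-36*b^2 - 42*b + 8) + 192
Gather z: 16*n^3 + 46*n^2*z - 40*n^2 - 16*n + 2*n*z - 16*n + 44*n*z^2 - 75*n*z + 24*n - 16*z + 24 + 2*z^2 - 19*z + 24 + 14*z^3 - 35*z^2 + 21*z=16*n^3 - 40*n^2 - 8*n + 14*z^3 + z^2*(44*n - 33) + z*(46*n^2 - 73*n - 14) + 48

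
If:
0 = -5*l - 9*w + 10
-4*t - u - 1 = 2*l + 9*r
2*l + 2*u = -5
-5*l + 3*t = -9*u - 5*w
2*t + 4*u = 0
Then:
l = -35/194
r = -1637/873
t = 450/97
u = -225/97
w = 235/194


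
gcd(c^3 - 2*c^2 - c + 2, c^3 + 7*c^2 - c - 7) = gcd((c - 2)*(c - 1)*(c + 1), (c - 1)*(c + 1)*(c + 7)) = c^2 - 1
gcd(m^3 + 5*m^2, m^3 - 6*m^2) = m^2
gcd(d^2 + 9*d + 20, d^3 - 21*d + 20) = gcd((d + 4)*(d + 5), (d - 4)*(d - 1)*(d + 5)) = d + 5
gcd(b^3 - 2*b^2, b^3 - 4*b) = b^2 - 2*b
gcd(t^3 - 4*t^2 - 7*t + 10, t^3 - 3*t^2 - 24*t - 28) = t + 2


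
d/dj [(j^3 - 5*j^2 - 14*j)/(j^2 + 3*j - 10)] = (j^4 + 6*j^3 - 31*j^2 + 100*j + 140)/(j^4 + 6*j^3 - 11*j^2 - 60*j + 100)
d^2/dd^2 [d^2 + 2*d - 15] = 2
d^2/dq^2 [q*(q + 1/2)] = 2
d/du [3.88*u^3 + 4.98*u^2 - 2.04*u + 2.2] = 11.64*u^2 + 9.96*u - 2.04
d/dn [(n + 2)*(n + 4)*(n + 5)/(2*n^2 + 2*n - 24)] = (n^2 - 6*n - 31)/(2*(n^2 - 6*n + 9))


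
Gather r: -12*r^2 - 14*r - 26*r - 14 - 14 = -12*r^2 - 40*r - 28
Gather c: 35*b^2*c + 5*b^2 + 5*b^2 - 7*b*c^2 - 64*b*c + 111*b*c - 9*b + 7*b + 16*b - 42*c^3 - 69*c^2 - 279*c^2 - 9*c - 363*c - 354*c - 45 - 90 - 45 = 10*b^2 + 14*b - 42*c^3 + c^2*(-7*b - 348) + c*(35*b^2 + 47*b - 726) - 180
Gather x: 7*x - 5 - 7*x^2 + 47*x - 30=-7*x^2 + 54*x - 35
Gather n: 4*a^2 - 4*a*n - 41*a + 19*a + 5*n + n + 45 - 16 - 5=4*a^2 - 22*a + n*(6 - 4*a) + 24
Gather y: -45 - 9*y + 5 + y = -8*y - 40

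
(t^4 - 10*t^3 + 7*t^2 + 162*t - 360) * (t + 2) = t^5 - 8*t^4 - 13*t^3 + 176*t^2 - 36*t - 720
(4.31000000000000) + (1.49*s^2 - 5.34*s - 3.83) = 1.49*s^2 - 5.34*s + 0.48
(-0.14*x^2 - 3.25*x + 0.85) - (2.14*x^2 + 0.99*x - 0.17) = -2.28*x^2 - 4.24*x + 1.02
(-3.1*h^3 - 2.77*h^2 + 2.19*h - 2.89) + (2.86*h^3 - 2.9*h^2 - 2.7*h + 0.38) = -0.24*h^3 - 5.67*h^2 - 0.51*h - 2.51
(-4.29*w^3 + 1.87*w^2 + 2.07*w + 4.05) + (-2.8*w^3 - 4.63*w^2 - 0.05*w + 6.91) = -7.09*w^3 - 2.76*w^2 + 2.02*w + 10.96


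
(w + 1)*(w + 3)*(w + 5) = w^3 + 9*w^2 + 23*w + 15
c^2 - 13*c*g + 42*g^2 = (c - 7*g)*(c - 6*g)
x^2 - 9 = (x - 3)*(x + 3)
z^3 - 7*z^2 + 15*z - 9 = (z - 3)^2*(z - 1)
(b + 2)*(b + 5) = b^2 + 7*b + 10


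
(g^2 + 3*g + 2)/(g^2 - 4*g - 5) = (g + 2)/(g - 5)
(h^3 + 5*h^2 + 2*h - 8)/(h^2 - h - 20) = (h^2 + h - 2)/(h - 5)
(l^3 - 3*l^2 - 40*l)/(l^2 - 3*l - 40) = l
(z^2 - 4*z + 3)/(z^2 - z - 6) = (z - 1)/(z + 2)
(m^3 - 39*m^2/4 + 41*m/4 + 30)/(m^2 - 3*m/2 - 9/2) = (4*m^2 - 27*m - 40)/(2*(2*m + 3))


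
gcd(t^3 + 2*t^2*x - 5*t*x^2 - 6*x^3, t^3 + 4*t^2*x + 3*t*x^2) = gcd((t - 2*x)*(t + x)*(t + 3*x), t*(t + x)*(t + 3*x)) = t^2 + 4*t*x + 3*x^2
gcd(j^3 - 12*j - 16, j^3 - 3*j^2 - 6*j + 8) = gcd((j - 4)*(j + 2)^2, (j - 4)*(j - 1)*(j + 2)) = j^2 - 2*j - 8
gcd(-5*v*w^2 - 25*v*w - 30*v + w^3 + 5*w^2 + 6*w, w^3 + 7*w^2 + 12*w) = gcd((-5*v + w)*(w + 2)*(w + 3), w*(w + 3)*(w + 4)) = w + 3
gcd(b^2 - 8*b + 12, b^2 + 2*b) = 1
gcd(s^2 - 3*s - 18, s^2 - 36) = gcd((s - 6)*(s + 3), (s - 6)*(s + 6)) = s - 6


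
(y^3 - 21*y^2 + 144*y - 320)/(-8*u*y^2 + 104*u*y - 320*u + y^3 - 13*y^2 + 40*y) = (y - 8)/(-8*u + y)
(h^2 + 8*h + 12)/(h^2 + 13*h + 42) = (h + 2)/(h + 7)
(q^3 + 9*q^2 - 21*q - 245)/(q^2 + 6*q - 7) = (q^2 + 2*q - 35)/(q - 1)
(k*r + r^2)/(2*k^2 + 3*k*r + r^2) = r/(2*k + r)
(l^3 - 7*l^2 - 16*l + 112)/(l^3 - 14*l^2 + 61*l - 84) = (l + 4)/(l - 3)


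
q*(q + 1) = q^2 + q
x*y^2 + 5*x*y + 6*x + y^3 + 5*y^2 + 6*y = (x + y)*(y + 2)*(y + 3)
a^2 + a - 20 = (a - 4)*(a + 5)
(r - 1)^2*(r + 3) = r^3 + r^2 - 5*r + 3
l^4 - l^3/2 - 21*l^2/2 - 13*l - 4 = (l - 4)*(l + 1/2)*(l + 1)*(l + 2)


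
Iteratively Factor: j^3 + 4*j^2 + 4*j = (j)*(j^2 + 4*j + 4) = j*(j + 2)*(j + 2)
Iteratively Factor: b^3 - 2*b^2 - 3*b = (b - 3)*(b^2 + b) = (b - 3)*(b + 1)*(b)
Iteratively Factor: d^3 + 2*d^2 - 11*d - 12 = (d + 1)*(d^2 + d - 12) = (d - 3)*(d + 1)*(d + 4)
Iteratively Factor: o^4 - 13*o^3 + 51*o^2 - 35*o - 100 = (o + 1)*(o^3 - 14*o^2 + 65*o - 100) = (o - 5)*(o + 1)*(o^2 - 9*o + 20) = (o - 5)*(o - 4)*(o + 1)*(o - 5)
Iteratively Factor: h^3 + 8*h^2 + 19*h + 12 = (h + 4)*(h^2 + 4*h + 3) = (h + 3)*(h + 4)*(h + 1)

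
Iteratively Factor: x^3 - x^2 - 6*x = (x - 3)*(x^2 + 2*x) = (x - 3)*(x + 2)*(x)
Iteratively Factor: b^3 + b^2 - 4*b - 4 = (b + 2)*(b^2 - b - 2) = (b + 1)*(b + 2)*(b - 2)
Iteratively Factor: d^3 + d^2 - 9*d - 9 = (d + 1)*(d^2 - 9) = (d + 1)*(d + 3)*(d - 3)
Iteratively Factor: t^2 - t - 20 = (t - 5)*(t + 4)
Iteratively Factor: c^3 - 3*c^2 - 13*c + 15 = (c - 5)*(c^2 + 2*c - 3) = (c - 5)*(c - 1)*(c + 3)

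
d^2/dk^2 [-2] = 0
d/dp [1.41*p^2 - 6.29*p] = 2.82*p - 6.29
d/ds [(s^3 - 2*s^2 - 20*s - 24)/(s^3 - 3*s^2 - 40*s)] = (-s^4 - 40*s^3 + 92*s^2 - 144*s - 960)/(s^2*(s^4 - 6*s^3 - 71*s^2 + 240*s + 1600))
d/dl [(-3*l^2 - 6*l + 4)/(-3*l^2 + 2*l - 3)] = 2*(-12*l^2 + 21*l + 5)/(9*l^4 - 12*l^3 + 22*l^2 - 12*l + 9)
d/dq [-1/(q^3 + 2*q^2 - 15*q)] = (3*q^2 + 4*q - 15)/(q^2*(q^2 + 2*q - 15)^2)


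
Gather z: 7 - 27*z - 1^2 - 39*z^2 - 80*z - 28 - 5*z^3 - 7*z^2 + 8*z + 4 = -5*z^3 - 46*z^2 - 99*z - 18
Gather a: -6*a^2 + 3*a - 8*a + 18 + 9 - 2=-6*a^2 - 5*a + 25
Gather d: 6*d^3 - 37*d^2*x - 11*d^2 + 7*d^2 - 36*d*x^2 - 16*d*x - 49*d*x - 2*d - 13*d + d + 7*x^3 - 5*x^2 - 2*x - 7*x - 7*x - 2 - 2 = 6*d^3 + d^2*(-37*x - 4) + d*(-36*x^2 - 65*x - 14) + 7*x^3 - 5*x^2 - 16*x - 4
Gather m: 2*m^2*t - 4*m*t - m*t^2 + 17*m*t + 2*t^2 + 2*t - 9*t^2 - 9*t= 2*m^2*t + m*(-t^2 + 13*t) - 7*t^2 - 7*t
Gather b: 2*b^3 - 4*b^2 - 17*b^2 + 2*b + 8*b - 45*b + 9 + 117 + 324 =2*b^3 - 21*b^2 - 35*b + 450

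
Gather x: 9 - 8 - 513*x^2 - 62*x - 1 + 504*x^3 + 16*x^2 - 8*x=504*x^3 - 497*x^2 - 70*x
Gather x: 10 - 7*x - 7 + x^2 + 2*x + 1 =x^2 - 5*x + 4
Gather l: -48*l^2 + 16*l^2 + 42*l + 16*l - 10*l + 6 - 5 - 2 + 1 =-32*l^2 + 48*l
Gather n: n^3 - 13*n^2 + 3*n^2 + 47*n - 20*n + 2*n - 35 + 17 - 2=n^3 - 10*n^2 + 29*n - 20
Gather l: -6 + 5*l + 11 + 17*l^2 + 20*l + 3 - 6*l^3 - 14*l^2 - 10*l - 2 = -6*l^3 + 3*l^2 + 15*l + 6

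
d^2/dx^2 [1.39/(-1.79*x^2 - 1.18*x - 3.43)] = (8.907398*x^2 + 5.871916*x - 1.39*(3.58*x + 1.18)*(7.16*x + 2.36) + 17.068366)/(1.79*x^2 + 1.18*x + 3.43)^3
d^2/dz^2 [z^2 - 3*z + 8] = 2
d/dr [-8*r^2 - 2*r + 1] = -16*r - 2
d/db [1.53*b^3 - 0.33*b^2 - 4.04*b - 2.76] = 4.59*b^2 - 0.66*b - 4.04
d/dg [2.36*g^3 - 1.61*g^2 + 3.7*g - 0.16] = 7.08*g^2 - 3.22*g + 3.7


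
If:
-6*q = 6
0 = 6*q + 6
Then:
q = -1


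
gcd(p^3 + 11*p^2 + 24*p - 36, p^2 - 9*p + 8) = p - 1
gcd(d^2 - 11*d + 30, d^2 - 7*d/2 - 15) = d - 6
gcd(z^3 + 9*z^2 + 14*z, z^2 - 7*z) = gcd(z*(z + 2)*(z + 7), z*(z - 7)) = z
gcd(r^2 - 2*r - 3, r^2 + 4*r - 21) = r - 3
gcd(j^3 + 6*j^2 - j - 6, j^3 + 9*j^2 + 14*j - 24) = j^2 + 5*j - 6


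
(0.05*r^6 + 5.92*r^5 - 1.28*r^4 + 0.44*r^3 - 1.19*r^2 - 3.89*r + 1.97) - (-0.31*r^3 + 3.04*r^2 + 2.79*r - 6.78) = 0.05*r^6 + 5.92*r^5 - 1.28*r^4 + 0.75*r^3 - 4.23*r^2 - 6.68*r + 8.75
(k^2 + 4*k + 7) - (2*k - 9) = k^2 + 2*k + 16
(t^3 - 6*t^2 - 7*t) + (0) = t^3 - 6*t^2 - 7*t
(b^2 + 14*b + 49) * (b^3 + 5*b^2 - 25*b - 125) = b^5 + 19*b^4 + 94*b^3 - 230*b^2 - 2975*b - 6125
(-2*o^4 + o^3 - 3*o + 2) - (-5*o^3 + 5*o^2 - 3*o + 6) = -2*o^4 + 6*o^3 - 5*o^2 - 4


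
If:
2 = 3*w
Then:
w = 2/3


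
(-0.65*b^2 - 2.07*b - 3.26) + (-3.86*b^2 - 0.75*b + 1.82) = -4.51*b^2 - 2.82*b - 1.44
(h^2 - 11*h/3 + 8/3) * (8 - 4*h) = -4*h^3 + 68*h^2/3 - 40*h + 64/3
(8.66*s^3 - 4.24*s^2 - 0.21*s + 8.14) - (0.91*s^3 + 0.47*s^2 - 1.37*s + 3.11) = 7.75*s^3 - 4.71*s^2 + 1.16*s + 5.03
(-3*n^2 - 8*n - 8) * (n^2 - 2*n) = -3*n^4 - 2*n^3 + 8*n^2 + 16*n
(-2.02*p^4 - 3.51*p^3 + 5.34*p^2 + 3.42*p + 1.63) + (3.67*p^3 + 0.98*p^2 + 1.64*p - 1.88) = -2.02*p^4 + 0.16*p^3 + 6.32*p^2 + 5.06*p - 0.25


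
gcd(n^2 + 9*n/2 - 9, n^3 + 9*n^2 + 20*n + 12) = n + 6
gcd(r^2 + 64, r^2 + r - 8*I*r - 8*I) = r - 8*I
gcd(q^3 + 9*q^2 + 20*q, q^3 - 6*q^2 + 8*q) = q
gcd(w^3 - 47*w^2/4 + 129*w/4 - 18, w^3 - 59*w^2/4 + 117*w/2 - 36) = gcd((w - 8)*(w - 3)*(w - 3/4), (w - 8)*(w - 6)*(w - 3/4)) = w^2 - 35*w/4 + 6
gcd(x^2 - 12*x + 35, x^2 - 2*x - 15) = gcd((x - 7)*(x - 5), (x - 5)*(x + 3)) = x - 5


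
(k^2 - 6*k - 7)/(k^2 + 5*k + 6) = (k^2 - 6*k - 7)/(k^2 + 5*k + 6)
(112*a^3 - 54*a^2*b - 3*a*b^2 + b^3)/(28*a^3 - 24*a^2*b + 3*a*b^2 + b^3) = (8*a - b)/(2*a - b)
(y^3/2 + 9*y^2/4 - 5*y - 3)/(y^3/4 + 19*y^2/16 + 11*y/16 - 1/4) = 4*(2*y^3 + 9*y^2 - 20*y - 12)/(4*y^3 + 19*y^2 + 11*y - 4)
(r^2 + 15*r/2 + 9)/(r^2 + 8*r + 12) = (r + 3/2)/(r + 2)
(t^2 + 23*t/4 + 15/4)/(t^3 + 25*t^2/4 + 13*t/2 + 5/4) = (4*t + 3)/(4*t^2 + 5*t + 1)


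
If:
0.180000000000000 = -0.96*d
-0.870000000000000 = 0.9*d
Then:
No Solution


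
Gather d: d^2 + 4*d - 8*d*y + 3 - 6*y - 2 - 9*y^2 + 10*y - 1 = d^2 + d*(4 - 8*y) - 9*y^2 + 4*y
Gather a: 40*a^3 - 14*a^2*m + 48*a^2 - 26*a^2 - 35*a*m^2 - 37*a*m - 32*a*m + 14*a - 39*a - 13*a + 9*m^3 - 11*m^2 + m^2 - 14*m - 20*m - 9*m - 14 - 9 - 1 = 40*a^3 + a^2*(22 - 14*m) + a*(-35*m^2 - 69*m - 38) + 9*m^3 - 10*m^2 - 43*m - 24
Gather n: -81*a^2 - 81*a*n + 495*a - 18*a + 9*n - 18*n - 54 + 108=-81*a^2 + 477*a + n*(-81*a - 9) + 54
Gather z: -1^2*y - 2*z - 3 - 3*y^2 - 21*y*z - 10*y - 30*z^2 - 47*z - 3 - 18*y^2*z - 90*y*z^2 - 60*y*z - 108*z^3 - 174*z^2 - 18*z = -3*y^2 - 11*y - 108*z^3 + z^2*(-90*y - 204) + z*(-18*y^2 - 81*y - 67) - 6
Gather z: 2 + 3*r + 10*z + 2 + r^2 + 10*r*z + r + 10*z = r^2 + 4*r + z*(10*r + 20) + 4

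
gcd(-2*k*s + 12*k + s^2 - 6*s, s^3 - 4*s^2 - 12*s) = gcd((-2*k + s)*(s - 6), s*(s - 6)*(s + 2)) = s - 6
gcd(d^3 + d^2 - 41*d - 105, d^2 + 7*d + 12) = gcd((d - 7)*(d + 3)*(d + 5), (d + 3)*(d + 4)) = d + 3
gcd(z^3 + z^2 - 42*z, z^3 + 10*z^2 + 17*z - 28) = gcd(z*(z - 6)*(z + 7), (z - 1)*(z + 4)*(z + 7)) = z + 7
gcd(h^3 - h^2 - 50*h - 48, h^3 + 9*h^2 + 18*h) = h + 6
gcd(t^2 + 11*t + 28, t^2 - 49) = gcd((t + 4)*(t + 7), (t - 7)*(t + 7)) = t + 7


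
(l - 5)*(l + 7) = l^2 + 2*l - 35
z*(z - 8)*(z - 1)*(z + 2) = z^4 - 7*z^3 - 10*z^2 + 16*z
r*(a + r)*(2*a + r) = 2*a^2*r + 3*a*r^2 + r^3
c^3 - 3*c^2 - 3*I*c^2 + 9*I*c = c*(c - 3)*(c - 3*I)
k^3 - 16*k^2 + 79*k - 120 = (k - 8)*(k - 5)*(k - 3)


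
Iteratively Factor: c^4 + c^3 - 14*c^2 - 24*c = (c + 3)*(c^3 - 2*c^2 - 8*c) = c*(c + 3)*(c^2 - 2*c - 8) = c*(c + 2)*(c + 3)*(c - 4)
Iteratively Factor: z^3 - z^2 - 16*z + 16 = (z - 1)*(z^2 - 16) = (z - 1)*(z + 4)*(z - 4)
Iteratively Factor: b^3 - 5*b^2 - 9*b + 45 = (b - 5)*(b^2 - 9) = (b - 5)*(b - 3)*(b + 3)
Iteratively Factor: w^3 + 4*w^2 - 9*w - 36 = (w - 3)*(w^2 + 7*w + 12) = (w - 3)*(w + 4)*(w + 3)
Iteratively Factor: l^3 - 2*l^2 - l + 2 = (l - 1)*(l^2 - l - 2) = (l - 2)*(l - 1)*(l + 1)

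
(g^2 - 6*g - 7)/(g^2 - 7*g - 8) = (g - 7)/(g - 8)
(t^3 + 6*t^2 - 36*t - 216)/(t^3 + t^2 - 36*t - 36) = (t + 6)/(t + 1)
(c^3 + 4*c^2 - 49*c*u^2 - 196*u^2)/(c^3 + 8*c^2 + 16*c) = (c^2 - 49*u^2)/(c*(c + 4))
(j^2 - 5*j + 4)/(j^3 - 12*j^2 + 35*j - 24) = (j - 4)/(j^2 - 11*j + 24)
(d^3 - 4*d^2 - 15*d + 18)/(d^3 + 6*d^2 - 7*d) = (d^2 - 3*d - 18)/(d*(d + 7))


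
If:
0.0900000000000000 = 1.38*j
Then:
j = 0.07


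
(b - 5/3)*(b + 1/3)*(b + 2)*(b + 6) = b^4 + 20*b^3/3 + 7*b^2/9 - 184*b/9 - 20/3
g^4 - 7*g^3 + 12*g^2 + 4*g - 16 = (g - 4)*(g - 2)^2*(g + 1)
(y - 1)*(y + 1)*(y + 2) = y^3 + 2*y^2 - y - 2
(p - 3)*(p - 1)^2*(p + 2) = p^4 - 3*p^3 - 3*p^2 + 11*p - 6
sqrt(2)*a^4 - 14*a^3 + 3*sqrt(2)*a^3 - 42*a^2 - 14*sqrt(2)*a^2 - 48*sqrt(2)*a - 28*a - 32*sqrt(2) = (a + 2)*(a - 8*sqrt(2))*(a + sqrt(2))*(sqrt(2)*a + sqrt(2))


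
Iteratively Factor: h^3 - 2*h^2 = (h)*(h^2 - 2*h) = h*(h - 2)*(h)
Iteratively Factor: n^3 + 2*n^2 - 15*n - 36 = (n + 3)*(n^2 - n - 12) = (n - 4)*(n + 3)*(n + 3)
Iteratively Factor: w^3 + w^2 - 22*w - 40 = (w - 5)*(w^2 + 6*w + 8) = (w - 5)*(w + 4)*(w + 2)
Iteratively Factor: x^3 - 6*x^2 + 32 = (x - 4)*(x^2 - 2*x - 8) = (x - 4)^2*(x + 2)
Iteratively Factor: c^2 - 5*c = (c - 5)*(c)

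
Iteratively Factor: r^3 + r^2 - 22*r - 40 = (r + 4)*(r^2 - 3*r - 10) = (r + 2)*(r + 4)*(r - 5)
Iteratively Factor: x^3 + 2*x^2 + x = (x + 1)*(x^2 + x) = (x + 1)^2*(x)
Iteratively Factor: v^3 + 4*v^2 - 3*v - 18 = (v - 2)*(v^2 + 6*v + 9) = (v - 2)*(v + 3)*(v + 3)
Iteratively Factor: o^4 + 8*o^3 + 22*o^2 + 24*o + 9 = (o + 3)*(o^3 + 5*o^2 + 7*o + 3) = (o + 1)*(o + 3)*(o^2 + 4*o + 3) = (o + 1)^2*(o + 3)*(o + 3)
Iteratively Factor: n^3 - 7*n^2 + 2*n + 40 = (n - 4)*(n^2 - 3*n - 10) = (n - 4)*(n + 2)*(n - 5)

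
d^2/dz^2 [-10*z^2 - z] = -20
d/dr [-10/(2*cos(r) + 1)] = -20*sin(r)/(2*cos(r) + 1)^2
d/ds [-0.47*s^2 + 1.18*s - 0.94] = 1.18 - 0.94*s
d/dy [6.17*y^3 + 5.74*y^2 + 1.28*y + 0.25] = 18.51*y^2 + 11.48*y + 1.28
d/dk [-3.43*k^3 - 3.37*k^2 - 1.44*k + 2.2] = -10.29*k^2 - 6.74*k - 1.44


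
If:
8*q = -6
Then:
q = -3/4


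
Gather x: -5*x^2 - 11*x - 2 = -5*x^2 - 11*x - 2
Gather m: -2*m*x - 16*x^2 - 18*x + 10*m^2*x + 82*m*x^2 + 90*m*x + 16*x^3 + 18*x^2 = 10*m^2*x + m*(82*x^2 + 88*x) + 16*x^3 + 2*x^2 - 18*x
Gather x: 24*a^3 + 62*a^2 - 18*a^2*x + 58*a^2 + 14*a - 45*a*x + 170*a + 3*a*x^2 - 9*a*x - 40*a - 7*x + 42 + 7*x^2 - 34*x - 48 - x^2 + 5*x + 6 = 24*a^3 + 120*a^2 + 144*a + x^2*(3*a + 6) + x*(-18*a^2 - 54*a - 36)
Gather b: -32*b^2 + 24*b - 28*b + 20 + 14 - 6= -32*b^2 - 4*b + 28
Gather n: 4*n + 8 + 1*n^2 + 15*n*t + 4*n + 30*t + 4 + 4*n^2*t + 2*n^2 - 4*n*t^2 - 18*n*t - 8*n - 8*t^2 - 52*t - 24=n^2*(4*t + 3) + n*(-4*t^2 - 3*t) - 8*t^2 - 22*t - 12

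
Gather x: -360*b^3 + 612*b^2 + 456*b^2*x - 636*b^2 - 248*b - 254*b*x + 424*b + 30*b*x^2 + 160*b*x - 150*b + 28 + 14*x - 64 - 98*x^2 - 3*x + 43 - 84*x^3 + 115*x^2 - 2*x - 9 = -360*b^3 - 24*b^2 + 26*b - 84*x^3 + x^2*(30*b + 17) + x*(456*b^2 - 94*b + 9) - 2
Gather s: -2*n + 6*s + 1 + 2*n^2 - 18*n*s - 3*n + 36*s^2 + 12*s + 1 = 2*n^2 - 5*n + 36*s^2 + s*(18 - 18*n) + 2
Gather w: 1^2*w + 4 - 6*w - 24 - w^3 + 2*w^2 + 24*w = -w^3 + 2*w^2 + 19*w - 20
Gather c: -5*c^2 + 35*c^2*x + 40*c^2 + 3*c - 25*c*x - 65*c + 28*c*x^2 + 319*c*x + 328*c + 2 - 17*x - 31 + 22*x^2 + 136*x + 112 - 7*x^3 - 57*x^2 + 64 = c^2*(35*x + 35) + c*(28*x^2 + 294*x + 266) - 7*x^3 - 35*x^2 + 119*x + 147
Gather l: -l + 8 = 8 - l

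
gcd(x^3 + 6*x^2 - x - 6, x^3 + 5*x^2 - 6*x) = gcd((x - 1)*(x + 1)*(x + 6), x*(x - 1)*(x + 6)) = x^2 + 5*x - 6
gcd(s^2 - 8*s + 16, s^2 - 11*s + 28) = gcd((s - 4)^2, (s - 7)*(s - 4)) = s - 4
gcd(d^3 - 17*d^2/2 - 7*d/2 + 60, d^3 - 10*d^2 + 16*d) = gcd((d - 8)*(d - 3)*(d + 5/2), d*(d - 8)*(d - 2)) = d - 8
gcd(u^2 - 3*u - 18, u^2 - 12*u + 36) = u - 6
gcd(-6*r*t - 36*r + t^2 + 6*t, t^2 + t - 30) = t + 6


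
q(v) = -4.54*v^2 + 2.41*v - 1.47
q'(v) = 2.41 - 9.08*v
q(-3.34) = -60.17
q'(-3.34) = 32.74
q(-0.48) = -3.67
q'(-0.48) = 6.77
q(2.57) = -25.26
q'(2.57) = -20.93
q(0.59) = -1.63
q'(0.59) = -2.95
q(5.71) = -135.73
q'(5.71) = -49.44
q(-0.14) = -1.90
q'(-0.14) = 3.68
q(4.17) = -70.37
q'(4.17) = -35.45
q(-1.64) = -17.63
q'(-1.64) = 17.30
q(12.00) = -626.31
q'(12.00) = -106.55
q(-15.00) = -1059.12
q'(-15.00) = 138.61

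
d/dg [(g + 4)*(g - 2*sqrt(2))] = 2*g - 2*sqrt(2) + 4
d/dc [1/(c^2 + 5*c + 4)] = (-2*c - 5)/(c^2 + 5*c + 4)^2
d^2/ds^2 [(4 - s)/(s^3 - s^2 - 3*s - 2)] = 2*((s - 4)*(-3*s^2 + 2*s + 3)^2 + (3*s^2 - 2*s + (s - 4)*(3*s - 1) - 3)*(-s^3 + s^2 + 3*s + 2))/(-s^3 + s^2 + 3*s + 2)^3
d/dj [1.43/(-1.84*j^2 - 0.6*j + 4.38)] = (5.2624*j + 0.858)/(1.84*j^2 + 0.6*j - 4.38)^2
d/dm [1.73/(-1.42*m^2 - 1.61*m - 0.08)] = (4.9132*m + 2.7853)/(1.42*m^2 + 1.61*m + 0.08)^2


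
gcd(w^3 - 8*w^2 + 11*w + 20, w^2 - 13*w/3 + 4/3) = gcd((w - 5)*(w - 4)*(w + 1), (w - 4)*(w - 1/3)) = w - 4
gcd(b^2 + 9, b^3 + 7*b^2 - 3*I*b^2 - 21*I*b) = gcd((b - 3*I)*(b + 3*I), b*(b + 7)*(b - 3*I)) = b - 3*I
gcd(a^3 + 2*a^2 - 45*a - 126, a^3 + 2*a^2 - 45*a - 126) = a^3 + 2*a^2 - 45*a - 126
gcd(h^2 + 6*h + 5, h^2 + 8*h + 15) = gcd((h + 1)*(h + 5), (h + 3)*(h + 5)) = h + 5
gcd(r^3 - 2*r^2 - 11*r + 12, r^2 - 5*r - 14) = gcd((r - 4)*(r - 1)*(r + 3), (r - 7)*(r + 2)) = 1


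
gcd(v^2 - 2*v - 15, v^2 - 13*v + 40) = v - 5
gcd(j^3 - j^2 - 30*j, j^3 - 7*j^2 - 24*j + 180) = j^2 - j - 30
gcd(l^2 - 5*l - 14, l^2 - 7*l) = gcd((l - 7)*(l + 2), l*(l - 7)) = l - 7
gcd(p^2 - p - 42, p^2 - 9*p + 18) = 1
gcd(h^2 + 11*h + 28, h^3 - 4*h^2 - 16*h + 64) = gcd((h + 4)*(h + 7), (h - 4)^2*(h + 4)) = h + 4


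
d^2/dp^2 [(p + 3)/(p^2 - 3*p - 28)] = 2*(-3*p*(-p^2 + 3*p + 28) - (p + 3)*(2*p - 3)^2)/(-p^2 + 3*p + 28)^3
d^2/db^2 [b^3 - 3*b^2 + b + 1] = 6*b - 6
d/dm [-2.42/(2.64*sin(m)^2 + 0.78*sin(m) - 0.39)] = (12.7776*sin(m) + 1.8876)*cos(m)/(2.64*sin(m)^2 + 0.78*sin(m) - 0.39)^2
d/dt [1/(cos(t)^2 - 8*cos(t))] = 2*(cos(t) - 4)*sin(t)/((cos(t) - 8)^2*cos(t)^2)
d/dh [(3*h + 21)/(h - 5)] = -36/(h - 5)^2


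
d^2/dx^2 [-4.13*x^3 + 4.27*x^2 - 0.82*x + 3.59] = 8.54 - 24.78*x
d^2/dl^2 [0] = 0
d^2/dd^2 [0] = 0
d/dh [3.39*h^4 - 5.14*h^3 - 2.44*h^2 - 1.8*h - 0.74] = 13.56*h^3 - 15.42*h^2 - 4.88*h - 1.8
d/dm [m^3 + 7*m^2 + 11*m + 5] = 3*m^2 + 14*m + 11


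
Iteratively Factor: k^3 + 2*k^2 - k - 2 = (k - 1)*(k^2 + 3*k + 2) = (k - 1)*(k + 1)*(k + 2)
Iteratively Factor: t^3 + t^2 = (t + 1)*(t^2) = t*(t + 1)*(t)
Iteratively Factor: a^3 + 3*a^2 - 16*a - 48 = (a + 4)*(a^2 - a - 12) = (a - 4)*(a + 4)*(a + 3)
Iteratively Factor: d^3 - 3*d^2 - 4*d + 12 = (d - 3)*(d^2 - 4) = (d - 3)*(d + 2)*(d - 2)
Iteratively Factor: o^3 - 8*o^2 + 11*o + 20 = (o - 4)*(o^2 - 4*o - 5) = (o - 5)*(o - 4)*(o + 1)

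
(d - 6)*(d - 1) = d^2 - 7*d + 6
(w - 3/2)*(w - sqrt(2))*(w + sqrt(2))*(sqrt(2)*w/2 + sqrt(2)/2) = sqrt(2)*w^4/2 - sqrt(2)*w^3/4 - 7*sqrt(2)*w^2/4 + sqrt(2)*w/2 + 3*sqrt(2)/2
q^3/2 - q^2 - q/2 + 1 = (q/2 + 1/2)*(q - 2)*(q - 1)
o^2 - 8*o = o*(o - 8)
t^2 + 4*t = t*(t + 4)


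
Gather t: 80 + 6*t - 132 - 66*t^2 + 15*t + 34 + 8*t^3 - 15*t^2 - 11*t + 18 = 8*t^3 - 81*t^2 + 10*t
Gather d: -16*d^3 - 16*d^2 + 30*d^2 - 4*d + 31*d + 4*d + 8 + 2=-16*d^3 + 14*d^2 + 31*d + 10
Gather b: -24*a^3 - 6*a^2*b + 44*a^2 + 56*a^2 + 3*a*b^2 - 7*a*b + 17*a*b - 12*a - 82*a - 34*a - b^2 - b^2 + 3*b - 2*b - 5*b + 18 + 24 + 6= -24*a^3 + 100*a^2 - 128*a + b^2*(3*a - 2) + b*(-6*a^2 + 10*a - 4) + 48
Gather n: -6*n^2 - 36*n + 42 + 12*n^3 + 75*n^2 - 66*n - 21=12*n^3 + 69*n^2 - 102*n + 21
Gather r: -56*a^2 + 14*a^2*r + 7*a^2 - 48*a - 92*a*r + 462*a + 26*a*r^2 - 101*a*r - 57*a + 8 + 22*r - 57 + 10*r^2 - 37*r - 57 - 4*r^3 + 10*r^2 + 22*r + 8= -49*a^2 + 357*a - 4*r^3 + r^2*(26*a + 20) + r*(14*a^2 - 193*a + 7) - 98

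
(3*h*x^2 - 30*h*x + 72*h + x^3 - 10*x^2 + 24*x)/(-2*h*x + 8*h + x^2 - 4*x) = (3*h*x - 18*h + x^2 - 6*x)/(-2*h + x)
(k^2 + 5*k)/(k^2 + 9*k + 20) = k/(k + 4)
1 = 1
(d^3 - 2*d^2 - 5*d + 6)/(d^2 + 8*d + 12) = (d^2 - 4*d + 3)/(d + 6)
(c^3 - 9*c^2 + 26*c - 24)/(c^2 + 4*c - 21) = (c^2 - 6*c + 8)/(c + 7)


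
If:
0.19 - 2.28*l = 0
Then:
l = 0.08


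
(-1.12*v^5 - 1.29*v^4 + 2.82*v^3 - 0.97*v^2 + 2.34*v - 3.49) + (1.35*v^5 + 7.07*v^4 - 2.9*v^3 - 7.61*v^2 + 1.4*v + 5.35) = 0.23*v^5 + 5.78*v^4 - 0.0800000000000001*v^3 - 8.58*v^2 + 3.74*v + 1.86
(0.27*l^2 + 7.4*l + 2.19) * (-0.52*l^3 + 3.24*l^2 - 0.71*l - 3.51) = -0.1404*l^5 - 2.9732*l^4 + 22.6455*l^3 + 0.8939*l^2 - 27.5289*l - 7.6869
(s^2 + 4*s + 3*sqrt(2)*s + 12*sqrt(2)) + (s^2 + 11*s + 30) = 2*s^2 + 3*sqrt(2)*s + 15*s + 12*sqrt(2) + 30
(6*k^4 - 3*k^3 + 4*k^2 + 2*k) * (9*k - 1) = 54*k^5 - 33*k^4 + 39*k^3 + 14*k^2 - 2*k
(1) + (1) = 2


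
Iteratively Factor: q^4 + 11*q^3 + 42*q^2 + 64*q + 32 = (q + 1)*(q^3 + 10*q^2 + 32*q + 32) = (q + 1)*(q + 4)*(q^2 + 6*q + 8) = (q + 1)*(q + 2)*(q + 4)*(q + 4)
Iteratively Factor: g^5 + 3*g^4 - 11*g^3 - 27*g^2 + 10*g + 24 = (g + 2)*(g^4 + g^3 - 13*g^2 - g + 12) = (g - 3)*(g + 2)*(g^3 + 4*g^2 - g - 4) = (g - 3)*(g + 2)*(g + 4)*(g^2 - 1) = (g - 3)*(g + 1)*(g + 2)*(g + 4)*(g - 1)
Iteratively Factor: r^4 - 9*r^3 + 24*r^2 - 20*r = (r - 2)*(r^3 - 7*r^2 + 10*r) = (r - 5)*(r - 2)*(r^2 - 2*r) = r*(r - 5)*(r - 2)*(r - 2)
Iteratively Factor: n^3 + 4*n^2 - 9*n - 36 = (n + 4)*(n^2 - 9) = (n - 3)*(n + 4)*(n + 3)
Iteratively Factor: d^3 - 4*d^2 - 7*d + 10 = (d - 5)*(d^2 + d - 2) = (d - 5)*(d + 2)*(d - 1)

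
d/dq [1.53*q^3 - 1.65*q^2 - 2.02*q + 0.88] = 4.59*q^2 - 3.3*q - 2.02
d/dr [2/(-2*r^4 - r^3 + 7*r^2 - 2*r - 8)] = 2*(8*r^3 + 3*r^2 - 14*r + 2)/(2*r^4 + r^3 - 7*r^2 + 2*r + 8)^2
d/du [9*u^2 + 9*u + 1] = 18*u + 9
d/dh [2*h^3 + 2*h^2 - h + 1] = 6*h^2 + 4*h - 1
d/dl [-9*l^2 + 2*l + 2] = 2 - 18*l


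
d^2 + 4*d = d*(d + 4)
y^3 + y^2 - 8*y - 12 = (y - 3)*(y + 2)^2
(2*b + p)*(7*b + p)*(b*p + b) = 14*b^3*p + 14*b^3 + 9*b^2*p^2 + 9*b^2*p + b*p^3 + b*p^2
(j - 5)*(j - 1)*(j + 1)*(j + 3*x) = j^4 + 3*j^3*x - 5*j^3 - 15*j^2*x - j^2 - 3*j*x + 5*j + 15*x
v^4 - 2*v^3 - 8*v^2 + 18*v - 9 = (v - 3)*(v - 1)^2*(v + 3)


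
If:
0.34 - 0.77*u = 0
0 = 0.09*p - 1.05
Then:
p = 11.67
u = 0.44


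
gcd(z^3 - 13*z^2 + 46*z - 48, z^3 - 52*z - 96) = z - 8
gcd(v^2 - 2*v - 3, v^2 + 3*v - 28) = 1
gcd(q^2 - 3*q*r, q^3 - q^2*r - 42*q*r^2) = q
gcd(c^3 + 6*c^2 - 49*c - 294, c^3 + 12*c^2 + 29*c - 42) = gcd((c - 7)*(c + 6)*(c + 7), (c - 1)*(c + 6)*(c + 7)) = c^2 + 13*c + 42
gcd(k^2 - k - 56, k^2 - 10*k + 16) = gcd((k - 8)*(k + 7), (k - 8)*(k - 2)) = k - 8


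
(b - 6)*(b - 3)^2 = b^3 - 12*b^2 + 45*b - 54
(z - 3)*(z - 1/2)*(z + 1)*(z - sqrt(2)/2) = z^4 - 5*z^3/2 - sqrt(2)*z^3/2 - 2*z^2 + 5*sqrt(2)*z^2/4 + sqrt(2)*z + 3*z/2 - 3*sqrt(2)/4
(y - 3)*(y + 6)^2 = y^3 + 9*y^2 - 108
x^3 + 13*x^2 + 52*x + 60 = (x + 2)*(x + 5)*(x + 6)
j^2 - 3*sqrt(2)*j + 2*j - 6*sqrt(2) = (j + 2)*(j - 3*sqrt(2))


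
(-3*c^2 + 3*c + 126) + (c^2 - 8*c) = -2*c^2 - 5*c + 126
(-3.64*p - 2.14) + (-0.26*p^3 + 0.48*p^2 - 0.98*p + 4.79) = -0.26*p^3 + 0.48*p^2 - 4.62*p + 2.65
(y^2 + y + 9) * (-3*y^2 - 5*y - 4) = -3*y^4 - 8*y^3 - 36*y^2 - 49*y - 36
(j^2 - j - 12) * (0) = 0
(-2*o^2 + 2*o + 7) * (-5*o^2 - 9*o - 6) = 10*o^4 + 8*o^3 - 41*o^2 - 75*o - 42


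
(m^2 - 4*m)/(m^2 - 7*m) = (m - 4)/(m - 7)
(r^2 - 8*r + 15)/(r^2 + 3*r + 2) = (r^2 - 8*r + 15)/(r^2 + 3*r + 2)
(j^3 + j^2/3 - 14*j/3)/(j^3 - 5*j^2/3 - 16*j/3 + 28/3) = j/(j - 2)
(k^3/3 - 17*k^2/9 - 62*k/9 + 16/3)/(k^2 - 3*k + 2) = (3*k^3 - 17*k^2 - 62*k + 48)/(9*(k^2 - 3*k + 2))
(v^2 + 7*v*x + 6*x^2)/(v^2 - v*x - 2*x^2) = (-v - 6*x)/(-v + 2*x)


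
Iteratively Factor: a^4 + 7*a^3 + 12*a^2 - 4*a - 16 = (a + 2)*(a^3 + 5*a^2 + 2*a - 8) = (a + 2)^2*(a^2 + 3*a - 4) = (a + 2)^2*(a + 4)*(a - 1)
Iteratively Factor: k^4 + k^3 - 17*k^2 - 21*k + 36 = (k + 3)*(k^3 - 2*k^2 - 11*k + 12) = (k - 4)*(k + 3)*(k^2 + 2*k - 3) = (k - 4)*(k + 3)^2*(k - 1)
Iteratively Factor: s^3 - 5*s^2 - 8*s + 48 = (s - 4)*(s^2 - s - 12) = (s - 4)^2*(s + 3)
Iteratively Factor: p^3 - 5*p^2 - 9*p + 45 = (p - 3)*(p^2 - 2*p - 15) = (p - 5)*(p - 3)*(p + 3)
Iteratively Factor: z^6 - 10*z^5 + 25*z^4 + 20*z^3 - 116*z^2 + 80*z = (z - 2)*(z^5 - 8*z^4 + 9*z^3 + 38*z^2 - 40*z) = (z - 2)*(z + 2)*(z^4 - 10*z^3 + 29*z^2 - 20*z) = z*(z - 2)*(z + 2)*(z^3 - 10*z^2 + 29*z - 20) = z*(z - 2)*(z - 1)*(z + 2)*(z^2 - 9*z + 20) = z*(z - 4)*(z - 2)*(z - 1)*(z + 2)*(z - 5)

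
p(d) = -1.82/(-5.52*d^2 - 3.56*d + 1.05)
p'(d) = -1.82*(11.04*d + 3.56)/(-5.52*d^2 - 3.56*d + 1.05)^2 = (-20.0928*d - 6.4792)/(5.52*d^2 + 3.56*d - 1.05)^2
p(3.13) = 0.03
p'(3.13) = -0.02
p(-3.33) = 0.04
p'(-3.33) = 0.03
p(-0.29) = -1.12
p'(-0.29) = -0.25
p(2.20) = 0.05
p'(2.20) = -0.05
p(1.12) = 0.18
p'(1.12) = -0.30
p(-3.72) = 0.03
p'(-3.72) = 0.02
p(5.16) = 0.01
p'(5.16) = -0.00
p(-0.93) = 4.40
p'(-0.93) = 71.41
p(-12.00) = 0.00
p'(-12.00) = 0.00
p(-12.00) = 0.00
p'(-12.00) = 0.00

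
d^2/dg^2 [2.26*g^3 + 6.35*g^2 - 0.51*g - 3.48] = 13.56*g + 12.7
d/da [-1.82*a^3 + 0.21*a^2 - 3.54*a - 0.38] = -5.46*a^2 + 0.42*a - 3.54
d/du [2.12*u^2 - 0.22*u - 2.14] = 4.24*u - 0.22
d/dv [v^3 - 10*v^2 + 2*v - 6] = 3*v^2 - 20*v + 2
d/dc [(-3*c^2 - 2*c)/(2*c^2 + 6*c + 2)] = (-7*c^2 - 6*c - 2)/(2*(c^4 + 6*c^3 + 11*c^2 + 6*c + 1))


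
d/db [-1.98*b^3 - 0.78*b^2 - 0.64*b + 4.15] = -5.94*b^2 - 1.56*b - 0.64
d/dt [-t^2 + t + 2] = 1 - 2*t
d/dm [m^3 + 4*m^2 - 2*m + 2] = 3*m^2 + 8*m - 2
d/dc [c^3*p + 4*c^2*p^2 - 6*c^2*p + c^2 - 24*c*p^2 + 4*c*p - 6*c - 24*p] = 3*c^2*p + 8*c*p^2 - 12*c*p + 2*c - 24*p^2 + 4*p - 6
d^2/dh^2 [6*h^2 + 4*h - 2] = 12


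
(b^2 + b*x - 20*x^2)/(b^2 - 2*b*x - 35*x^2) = (-b + 4*x)/(-b + 7*x)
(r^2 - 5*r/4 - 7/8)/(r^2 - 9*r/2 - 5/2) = (r - 7/4)/(r - 5)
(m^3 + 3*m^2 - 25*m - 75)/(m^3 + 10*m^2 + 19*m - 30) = (m^2 - 2*m - 15)/(m^2 + 5*m - 6)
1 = 1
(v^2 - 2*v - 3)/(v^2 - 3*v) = (v + 1)/v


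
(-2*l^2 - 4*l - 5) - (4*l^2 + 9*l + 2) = -6*l^2 - 13*l - 7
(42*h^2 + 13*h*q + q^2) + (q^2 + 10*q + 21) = 42*h^2 + 13*h*q + 2*q^2 + 10*q + 21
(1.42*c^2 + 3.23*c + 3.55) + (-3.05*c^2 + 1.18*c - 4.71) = -1.63*c^2 + 4.41*c - 1.16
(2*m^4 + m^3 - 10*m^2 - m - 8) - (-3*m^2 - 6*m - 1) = 2*m^4 + m^3 - 7*m^2 + 5*m - 7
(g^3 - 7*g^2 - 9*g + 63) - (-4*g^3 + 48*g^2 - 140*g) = 5*g^3 - 55*g^2 + 131*g + 63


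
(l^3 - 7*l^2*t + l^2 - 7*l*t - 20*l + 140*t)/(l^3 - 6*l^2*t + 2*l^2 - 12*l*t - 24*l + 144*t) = (-l^2 + 7*l*t - 5*l + 35*t)/(-l^2 + 6*l*t - 6*l + 36*t)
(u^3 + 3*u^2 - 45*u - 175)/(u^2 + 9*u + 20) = (u^2 - 2*u - 35)/(u + 4)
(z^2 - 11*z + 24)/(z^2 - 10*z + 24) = (z^2 - 11*z + 24)/(z^2 - 10*z + 24)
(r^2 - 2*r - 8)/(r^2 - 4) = (r - 4)/(r - 2)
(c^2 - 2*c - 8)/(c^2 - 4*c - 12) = (c - 4)/(c - 6)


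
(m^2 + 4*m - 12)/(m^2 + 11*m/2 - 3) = 2*(m - 2)/(2*m - 1)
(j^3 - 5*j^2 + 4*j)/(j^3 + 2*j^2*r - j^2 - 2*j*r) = (j - 4)/(j + 2*r)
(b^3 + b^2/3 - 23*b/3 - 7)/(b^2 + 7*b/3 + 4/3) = (3*b^2 - 2*b - 21)/(3*b + 4)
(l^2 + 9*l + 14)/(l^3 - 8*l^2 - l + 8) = (l^2 + 9*l + 14)/(l^3 - 8*l^2 - l + 8)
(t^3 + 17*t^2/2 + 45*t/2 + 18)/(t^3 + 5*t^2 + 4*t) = (2*t^2 + 9*t + 9)/(2*t*(t + 1))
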